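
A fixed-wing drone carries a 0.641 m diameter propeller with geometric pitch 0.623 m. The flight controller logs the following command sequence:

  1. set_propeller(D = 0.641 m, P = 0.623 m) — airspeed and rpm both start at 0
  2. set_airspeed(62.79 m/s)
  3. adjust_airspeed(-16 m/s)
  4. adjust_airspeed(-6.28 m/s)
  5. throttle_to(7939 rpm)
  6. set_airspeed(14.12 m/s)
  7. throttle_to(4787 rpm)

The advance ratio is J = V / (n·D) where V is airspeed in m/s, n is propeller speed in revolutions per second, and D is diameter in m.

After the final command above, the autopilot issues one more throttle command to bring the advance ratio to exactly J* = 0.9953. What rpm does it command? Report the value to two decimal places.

rpm = 1327.93

set_propeller: D = 0.641 m, P = 0.623 m (p = P/D = 0.971919); state ← (V=0, rpm=0)
set_airspeed(62.79): V ← 62.79 m/s
adjust_airspeed(-16): V ← 62.79 -16 = 46.79 m/s
adjust_airspeed(-6.28): V ← 46.79 -6.28 = 40.51 m/s
throttle_to(7939): rpm ← 7939
set_airspeed(14.12): V ← 14.12 m/s
throttle_to(4787): rpm ← 4787
final state: V = 14.12 m/s, rpm = 4787 → n = rpm/60 = 79.783333 rev/s
target J* = 0.9953; solve J* = V/(n·D) for n: n = V/(J*·D) = 14.12/(0.9953 × 0.641) = 22.132102 rev/s
rpm = 60·n = 1327.926120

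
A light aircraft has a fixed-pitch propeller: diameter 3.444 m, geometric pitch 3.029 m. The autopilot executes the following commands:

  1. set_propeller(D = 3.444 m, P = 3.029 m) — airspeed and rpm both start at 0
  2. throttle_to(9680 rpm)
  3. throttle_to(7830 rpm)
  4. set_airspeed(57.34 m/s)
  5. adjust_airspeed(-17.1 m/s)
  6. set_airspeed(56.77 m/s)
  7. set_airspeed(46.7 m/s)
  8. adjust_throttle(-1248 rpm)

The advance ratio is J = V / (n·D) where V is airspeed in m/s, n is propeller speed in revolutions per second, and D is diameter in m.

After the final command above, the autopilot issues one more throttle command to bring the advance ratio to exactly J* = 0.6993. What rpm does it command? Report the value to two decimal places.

set_propeller: D = 3.444 m, P = 3.029 m (p = P/D = 0.879501); state ← (V=0, rpm=0)
throttle_to(9680): rpm ← 9680
throttle_to(7830): rpm ← 7830
set_airspeed(57.34): V ← 57.34 m/s
adjust_airspeed(-17.1): V ← 57.34 -17.1 = 40.24 m/s
set_airspeed(56.77): V ← 56.77 m/s
set_airspeed(46.7): V ← 46.7 m/s
adjust_throttle(-1248): rpm ← 7830 -1248 = 6582
final state: V = 46.7 m/s, rpm = 6582 → n = rpm/60 = 109.700000 rev/s
target J* = 0.6993; solve J* = V/(n·D) for n: n = V/(J*·D) = 46.7/(0.6993 × 3.444) = 19.390554 rev/s
rpm = 60·n = 1163.433219

rpm = 1163.43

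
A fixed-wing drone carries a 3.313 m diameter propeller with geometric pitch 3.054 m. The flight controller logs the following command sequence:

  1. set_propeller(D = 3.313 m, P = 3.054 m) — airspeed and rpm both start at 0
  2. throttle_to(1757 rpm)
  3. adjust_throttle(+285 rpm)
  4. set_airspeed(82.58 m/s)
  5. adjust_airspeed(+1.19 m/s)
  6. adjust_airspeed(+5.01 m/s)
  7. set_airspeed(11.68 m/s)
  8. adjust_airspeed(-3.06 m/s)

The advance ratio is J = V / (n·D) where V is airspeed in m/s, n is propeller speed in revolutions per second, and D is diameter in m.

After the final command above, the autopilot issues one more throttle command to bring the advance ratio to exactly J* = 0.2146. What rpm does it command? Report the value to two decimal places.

set_propeller: D = 3.313 m, P = 3.054 m (p = P/D = 0.921823); state ← (V=0, rpm=0)
throttle_to(1757): rpm ← 1757
adjust_throttle(+285): rpm ← 1757 +285 = 2042
set_airspeed(82.58): V ← 82.58 m/s
adjust_airspeed(+1.19): V ← 82.58 +1.19 = 83.77 m/s
adjust_airspeed(+5.01): V ← 83.77 +5.01 = 88.78 m/s
set_airspeed(11.68): V ← 11.68 m/s
adjust_airspeed(-3.06): V ← 11.68 -3.06 = 8.62 m/s
final state: V = 8.62 m/s, rpm = 2042 → n = rpm/60 = 34.033333 rev/s
target J* = 0.2146; solve J* = V/(n·D) for n: n = V/(J*·D) = 8.62/(0.2146 × 3.313) = 12.124284 rev/s
rpm = 60·n = 727.457059

rpm = 727.46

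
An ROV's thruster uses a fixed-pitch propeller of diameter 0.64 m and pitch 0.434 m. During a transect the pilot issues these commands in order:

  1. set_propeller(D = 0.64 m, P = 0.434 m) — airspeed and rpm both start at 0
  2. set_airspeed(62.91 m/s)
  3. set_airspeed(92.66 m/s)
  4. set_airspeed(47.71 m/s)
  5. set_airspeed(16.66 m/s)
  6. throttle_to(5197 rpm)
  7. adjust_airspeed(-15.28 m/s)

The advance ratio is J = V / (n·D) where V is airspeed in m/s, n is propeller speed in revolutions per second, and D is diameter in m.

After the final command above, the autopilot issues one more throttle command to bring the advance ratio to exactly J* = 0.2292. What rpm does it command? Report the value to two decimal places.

rpm = 564.46

set_propeller: D = 0.64 m, P = 0.434 m (p = P/D = 0.678125); state ← (V=0, rpm=0)
set_airspeed(62.91): V ← 62.91 m/s
set_airspeed(92.66): V ← 92.66 m/s
set_airspeed(47.71): V ← 47.71 m/s
set_airspeed(16.66): V ← 16.66 m/s
throttle_to(5197): rpm ← 5197
adjust_airspeed(-15.28): V ← 16.66 -15.28 = 1.38 m/s
final state: V = 1.38 m/s, rpm = 5197 → n = rpm/60 = 86.616667 rev/s
target J* = 0.2292; solve J* = V/(n·D) for n: n = V/(J*·D) = 1.38/(0.2292 × 0.64) = 9.407723 rev/s
rpm = 60·n = 564.463351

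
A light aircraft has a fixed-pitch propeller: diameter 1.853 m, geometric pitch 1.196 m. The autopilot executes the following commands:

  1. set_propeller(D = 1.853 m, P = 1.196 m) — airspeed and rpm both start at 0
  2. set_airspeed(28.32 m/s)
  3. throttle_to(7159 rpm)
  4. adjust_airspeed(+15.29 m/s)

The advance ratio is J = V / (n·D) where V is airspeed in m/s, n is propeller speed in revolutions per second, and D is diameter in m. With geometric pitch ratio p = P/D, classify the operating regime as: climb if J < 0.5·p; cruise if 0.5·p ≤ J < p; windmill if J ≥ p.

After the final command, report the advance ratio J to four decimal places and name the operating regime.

set_propeller: D = 1.853 m, P = 1.196 m (p = P/D = 0.645440); state ← (V=0, rpm=0)
set_airspeed(28.32): V ← 28.32 m/s
throttle_to(7159): rpm ← 7159
adjust_airspeed(+15.29): V ← 28.32 +15.29 = 43.61 m/s
final state: V = 43.61 m/s, rpm = 7159 → n = rpm/60 = 119.316667 rev/s
J = V / (n·D) = 43.61 / (119.316667 × 1.853) = 0.197247
regime bands: climb J<0.3227 | cruise [0.3227, 0.6454) | windmill J≥0.6454
J = 0.1972 → climb

J = 0.1972, regime = climb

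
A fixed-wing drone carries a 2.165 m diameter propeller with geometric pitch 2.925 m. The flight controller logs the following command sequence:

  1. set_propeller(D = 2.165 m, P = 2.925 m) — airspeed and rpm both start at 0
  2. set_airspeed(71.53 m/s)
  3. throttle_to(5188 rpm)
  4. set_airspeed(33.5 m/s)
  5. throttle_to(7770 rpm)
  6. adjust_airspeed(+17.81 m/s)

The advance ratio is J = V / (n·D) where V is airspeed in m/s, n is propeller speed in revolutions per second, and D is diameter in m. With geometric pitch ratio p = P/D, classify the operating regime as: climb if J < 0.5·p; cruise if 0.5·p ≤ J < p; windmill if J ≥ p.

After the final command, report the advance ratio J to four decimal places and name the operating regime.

J = 0.1830, regime = climb

set_propeller: D = 2.165 m, P = 2.925 m (p = P/D = 1.351039); state ← (V=0, rpm=0)
set_airspeed(71.53): V ← 71.53 m/s
throttle_to(5188): rpm ← 5188
set_airspeed(33.5): V ← 33.5 m/s
throttle_to(7770): rpm ← 7770
adjust_airspeed(+17.81): V ← 33.5 +17.81 = 51.31 m/s
final state: V = 51.31 m/s, rpm = 7770 → n = rpm/60 = 129.500000 rev/s
J = V / (n·D) = 51.31 / (129.500000 × 2.165) = 0.183010
regime bands: climb J<0.6755 | cruise [0.6755, 1.3510) | windmill J≥1.3510
J = 0.1830 → climb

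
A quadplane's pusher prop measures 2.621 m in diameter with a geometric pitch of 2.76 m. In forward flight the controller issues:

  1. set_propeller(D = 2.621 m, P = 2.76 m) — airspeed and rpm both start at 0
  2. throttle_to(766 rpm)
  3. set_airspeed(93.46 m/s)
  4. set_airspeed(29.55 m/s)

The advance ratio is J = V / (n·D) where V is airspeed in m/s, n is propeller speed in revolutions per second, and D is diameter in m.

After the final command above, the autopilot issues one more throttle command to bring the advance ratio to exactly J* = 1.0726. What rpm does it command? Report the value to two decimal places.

rpm = 630.67

set_propeller: D = 2.621 m, P = 2.76 m (p = P/D = 1.053033); state ← (V=0, rpm=0)
throttle_to(766): rpm ← 766
set_airspeed(93.46): V ← 93.46 m/s
set_airspeed(29.55): V ← 29.55 m/s
final state: V = 29.55 m/s, rpm = 766 → n = rpm/60 = 12.766667 rev/s
target J* = 1.0726; solve J* = V/(n·D) for n: n = V/(J*·D) = 29.55/(1.0726 × 2.621) = 10.511209 rev/s
rpm = 60·n = 630.672540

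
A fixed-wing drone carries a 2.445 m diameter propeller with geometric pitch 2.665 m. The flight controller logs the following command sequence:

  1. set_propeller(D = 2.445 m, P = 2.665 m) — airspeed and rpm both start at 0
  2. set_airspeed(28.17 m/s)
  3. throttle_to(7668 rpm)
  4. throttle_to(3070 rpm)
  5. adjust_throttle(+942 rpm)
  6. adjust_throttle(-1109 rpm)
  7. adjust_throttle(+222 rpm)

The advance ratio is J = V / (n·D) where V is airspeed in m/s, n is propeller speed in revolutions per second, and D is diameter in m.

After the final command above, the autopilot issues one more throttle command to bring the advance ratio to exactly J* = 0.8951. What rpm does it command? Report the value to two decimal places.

set_propeller: D = 2.445 m, P = 2.665 m (p = P/D = 1.089980); state ← (V=0, rpm=0)
set_airspeed(28.17): V ← 28.17 m/s
throttle_to(7668): rpm ← 7668
throttle_to(3070): rpm ← 3070
adjust_throttle(+942): rpm ← 3070 +942 = 4012
adjust_throttle(-1109): rpm ← 4012 -1109 = 2903
adjust_throttle(+222): rpm ← 2903 +222 = 3125
final state: V = 28.17 m/s, rpm = 3125 → n = rpm/60 = 52.083333 rev/s
target J* = 0.8951; solve J* = V/(n·D) for n: n = V/(J*·D) = 28.17/(0.8951 × 2.445) = 12.871715 rev/s
rpm = 60·n = 772.302920

rpm = 772.30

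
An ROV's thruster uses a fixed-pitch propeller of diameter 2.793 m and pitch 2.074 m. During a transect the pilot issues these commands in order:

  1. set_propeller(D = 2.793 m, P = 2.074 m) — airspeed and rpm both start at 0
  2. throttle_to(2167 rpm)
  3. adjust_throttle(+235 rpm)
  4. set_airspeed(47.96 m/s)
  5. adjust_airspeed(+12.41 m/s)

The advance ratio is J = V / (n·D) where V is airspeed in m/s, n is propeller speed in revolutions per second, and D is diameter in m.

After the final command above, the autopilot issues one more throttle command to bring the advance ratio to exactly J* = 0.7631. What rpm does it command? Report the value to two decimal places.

set_propeller: D = 2.793 m, P = 2.074 m (p = P/D = 0.742571); state ← (V=0, rpm=0)
throttle_to(2167): rpm ← 2167
adjust_throttle(+235): rpm ← 2167 +235 = 2402
set_airspeed(47.96): V ← 47.96 m/s
adjust_airspeed(+12.41): V ← 47.96 +12.41 = 60.37 m/s
final state: V = 60.37 m/s, rpm = 2402 → n = rpm/60 = 40.033333 rev/s
target J* = 0.7631; solve J* = V/(n·D) for n: n = V/(J*·D) = 60.37/(0.7631 × 2.793) = 28.324926 rev/s
rpm = 60·n = 1699.495570

rpm = 1699.50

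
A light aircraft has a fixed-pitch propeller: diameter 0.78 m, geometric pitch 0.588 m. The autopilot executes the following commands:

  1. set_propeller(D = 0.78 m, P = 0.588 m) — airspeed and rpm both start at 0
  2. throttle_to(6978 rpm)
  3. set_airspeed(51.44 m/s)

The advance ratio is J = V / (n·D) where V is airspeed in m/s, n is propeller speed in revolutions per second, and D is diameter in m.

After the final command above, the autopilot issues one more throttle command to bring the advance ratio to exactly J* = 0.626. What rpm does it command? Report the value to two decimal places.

set_propeller: D = 0.78 m, P = 0.588 m (p = P/D = 0.753846); state ← (V=0, rpm=0)
throttle_to(6978): rpm ← 6978
set_airspeed(51.44): V ← 51.44 m/s
final state: V = 51.44 m/s, rpm = 6978 → n = rpm/60 = 116.300000 rev/s
target J* = 0.626; solve J* = V/(n·D) for n: n = V/(J*·D) = 51.44/(0.626 × 0.78) = 105.349390 rev/s
rpm = 60·n = 6320.963382

rpm = 6320.96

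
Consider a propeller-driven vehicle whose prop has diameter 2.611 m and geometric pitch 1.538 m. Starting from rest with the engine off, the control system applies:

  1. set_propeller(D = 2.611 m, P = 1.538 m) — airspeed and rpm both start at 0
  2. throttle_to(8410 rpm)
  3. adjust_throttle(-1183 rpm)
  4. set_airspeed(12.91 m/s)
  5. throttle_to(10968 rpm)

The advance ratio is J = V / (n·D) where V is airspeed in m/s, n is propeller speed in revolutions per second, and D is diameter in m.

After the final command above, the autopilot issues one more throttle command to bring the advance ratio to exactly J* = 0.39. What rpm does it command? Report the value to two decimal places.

set_propeller: D = 2.611 m, P = 1.538 m (p = P/D = 0.589046); state ← (V=0, rpm=0)
throttle_to(8410): rpm ← 8410
adjust_throttle(-1183): rpm ← 8410 -1183 = 7227
set_airspeed(12.91): V ← 12.91 m/s
throttle_to(10968): rpm ← 10968
final state: V = 12.91 m/s, rpm = 10968 → n = rpm/60 = 182.800000 rev/s
target J* = 0.39; solve J* = V/(n·D) for n: n = V/(J*·D) = 12.91/(0.39 × 2.611) = 12.678117 rev/s
rpm = 60·n = 760.687034

rpm = 760.69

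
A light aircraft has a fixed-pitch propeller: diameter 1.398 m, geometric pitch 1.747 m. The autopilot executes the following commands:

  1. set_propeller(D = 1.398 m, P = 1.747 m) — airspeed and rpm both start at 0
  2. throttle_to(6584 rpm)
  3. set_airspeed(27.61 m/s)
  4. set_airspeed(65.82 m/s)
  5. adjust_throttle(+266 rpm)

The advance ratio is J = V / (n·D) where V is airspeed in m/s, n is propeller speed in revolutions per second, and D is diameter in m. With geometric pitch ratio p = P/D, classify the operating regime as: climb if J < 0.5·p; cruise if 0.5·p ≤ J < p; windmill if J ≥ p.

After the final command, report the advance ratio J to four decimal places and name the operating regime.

J = 0.4124, regime = climb

set_propeller: D = 1.398 m, P = 1.747 m (p = P/D = 1.249642); state ← (V=0, rpm=0)
throttle_to(6584): rpm ← 6584
set_airspeed(27.61): V ← 27.61 m/s
set_airspeed(65.82): V ← 65.82 m/s
adjust_throttle(+266): rpm ← 6584 +266 = 6850
final state: V = 65.82 m/s, rpm = 6850 → n = rpm/60 = 114.166667 rev/s
J = V / (n·D) = 65.82 / (114.166667 × 1.398) = 0.412393
regime bands: climb J<0.6248 | cruise [0.6248, 1.2496) | windmill J≥1.2496
J = 0.4124 → climb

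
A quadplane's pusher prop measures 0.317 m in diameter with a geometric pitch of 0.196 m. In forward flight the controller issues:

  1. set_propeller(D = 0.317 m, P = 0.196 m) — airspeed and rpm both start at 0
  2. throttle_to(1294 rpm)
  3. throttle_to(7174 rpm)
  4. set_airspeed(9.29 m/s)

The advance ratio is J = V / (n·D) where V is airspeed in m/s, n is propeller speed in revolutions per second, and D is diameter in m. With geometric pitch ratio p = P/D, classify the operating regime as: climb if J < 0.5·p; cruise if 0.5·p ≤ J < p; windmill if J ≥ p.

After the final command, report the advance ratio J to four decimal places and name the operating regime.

J = 0.2451, regime = climb

set_propeller: D = 0.317 m, P = 0.196 m (p = P/D = 0.618297); state ← (V=0, rpm=0)
throttle_to(1294): rpm ← 1294
throttle_to(7174): rpm ← 7174
set_airspeed(9.29): V ← 9.29 m/s
final state: V = 9.29 m/s, rpm = 7174 → n = rpm/60 = 119.566667 rev/s
J = V / (n·D) = 9.29 / (119.566667 × 0.317) = 0.245102
regime bands: climb J<0.3091 | cruise [0.3091, 0.6183) | windmill J≥0.6183
J = 0.2451 → climb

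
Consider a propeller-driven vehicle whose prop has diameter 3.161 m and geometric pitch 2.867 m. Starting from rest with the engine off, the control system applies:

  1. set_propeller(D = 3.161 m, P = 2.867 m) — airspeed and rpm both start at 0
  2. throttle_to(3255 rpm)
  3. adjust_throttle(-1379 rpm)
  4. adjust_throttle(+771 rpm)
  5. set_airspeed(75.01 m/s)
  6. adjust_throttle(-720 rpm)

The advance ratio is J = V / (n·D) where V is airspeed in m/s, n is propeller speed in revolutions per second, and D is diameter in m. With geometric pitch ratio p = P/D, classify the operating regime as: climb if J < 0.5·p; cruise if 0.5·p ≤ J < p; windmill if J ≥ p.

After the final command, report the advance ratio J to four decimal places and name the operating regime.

J = 0.7389, regime = cruise

set_propeller: D = 3.161 m, P = 2.867 m (p = P/D = 0.906991); state ← (V=0, rpm=0)
throttle_to(3255): rpm ← 3255
adjust_throttle(-1379): rpm ← 3255 -1379 = 1876
adjust_throttle(+771): rpm ← 1876 +771 = 2647
set_airspeed(75.01): V ← 75.01 m/s
adjust_throttle(-720): rpm ← 2647 -720 = 1927
final state: V = 75.01 m/s, rpm = 1927 → n = rpm/60 = 32.116667 rev/s
J = V / (n·D) = 75.01 / (32.116667 × 3.161) = 0.738863
regime bands: climb J<0.4535 | cruise [0.4535, 0.9070) | windmill J≥0.9070
J = 0.7389 → cruise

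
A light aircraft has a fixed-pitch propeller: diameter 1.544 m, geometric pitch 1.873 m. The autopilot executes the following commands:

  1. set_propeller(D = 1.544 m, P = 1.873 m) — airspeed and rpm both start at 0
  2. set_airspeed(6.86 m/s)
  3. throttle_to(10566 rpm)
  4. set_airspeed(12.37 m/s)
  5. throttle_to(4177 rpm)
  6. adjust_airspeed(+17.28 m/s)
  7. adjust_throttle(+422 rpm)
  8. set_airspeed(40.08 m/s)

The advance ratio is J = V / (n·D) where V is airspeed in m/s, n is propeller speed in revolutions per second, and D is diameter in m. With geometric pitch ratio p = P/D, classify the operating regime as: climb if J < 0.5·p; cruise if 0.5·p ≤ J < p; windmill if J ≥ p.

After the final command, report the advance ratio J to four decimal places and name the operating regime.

set_propeller: D = 1.544 m, P = 1.873 m (p = P/D = 1.213083); state ← (V=0, rpm=0)
set_airspeed(6.86): V ← 6.86 m/s
throttle_to(10566): rpm ← 10566
set_airspeed(12.37): V ← 12.37 m/s
throttle_to(4177): rpm ← 4177
adjust_airspeed(+17.28): V ← 12.37 +17.28 = 29.65 m/s
adjust_throttle(+422): rpm ← 4177 +422 = 4599
set_airspeed(40.08): V ← 40.08 m/s
final state: V = 40.08 m/s, rpm = 4599 → n = rpm/60 = 76.650000 rev/s
J = V / (n·D) = 40.08 / (76.650000 × 1.544) = 0.338663
regime bands: climb J<0.6065 | cruise [0.6065, 1.2131) | windmill J≥1.2131
J = 0.3387 → climb

J = 0.3387, regime = climb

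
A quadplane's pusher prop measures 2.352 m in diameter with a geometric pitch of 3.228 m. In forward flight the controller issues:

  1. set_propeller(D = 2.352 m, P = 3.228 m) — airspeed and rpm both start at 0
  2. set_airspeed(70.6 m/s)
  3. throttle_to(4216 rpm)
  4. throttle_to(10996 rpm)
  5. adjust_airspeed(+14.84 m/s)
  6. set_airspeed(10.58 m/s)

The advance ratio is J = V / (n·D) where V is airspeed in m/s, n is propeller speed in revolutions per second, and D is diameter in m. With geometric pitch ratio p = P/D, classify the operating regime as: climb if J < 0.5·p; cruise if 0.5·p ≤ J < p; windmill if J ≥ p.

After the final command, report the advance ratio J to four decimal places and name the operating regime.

set_propeller: D = 2.352 m, P = 3.228 m (p = P/D = 1.372449); state ← (V=0, rpm=0)
set_airspeed(70.6): V ← 70.6 m/s
throttle_to(4216): rpm ← 4216
throttle_to(10996): rpm ← 10996
adjust_airspeed(+14.84): V ← 70.6 +14.84 = 85.44 m/s
set_airspeed(10.58): V ← 10.58 m/s
final state: V = 10.58 m/s, rpm = 10996 → n = rpm/60 = 183.266667 rev/s
J = V / (n·D) = 10.58 / (183.266667 × 2.352) = 0.024545
regime bands: climb J<0.6862 | cruise [0.6862, 1.3724) | windmill J≥1.3724
J = 0.0245 → climb

J = 0.0245, regime = climb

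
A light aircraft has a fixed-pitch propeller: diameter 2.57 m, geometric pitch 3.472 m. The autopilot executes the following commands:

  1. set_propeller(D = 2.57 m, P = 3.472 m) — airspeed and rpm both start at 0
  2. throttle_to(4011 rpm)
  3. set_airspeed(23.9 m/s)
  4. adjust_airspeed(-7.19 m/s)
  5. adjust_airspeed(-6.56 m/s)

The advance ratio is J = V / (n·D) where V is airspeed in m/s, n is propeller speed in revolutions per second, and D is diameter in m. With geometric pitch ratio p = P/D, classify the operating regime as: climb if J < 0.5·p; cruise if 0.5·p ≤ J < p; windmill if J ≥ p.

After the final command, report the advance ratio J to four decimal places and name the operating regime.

set_propeller: D = 2.57 m, P = 3.472 m (p = P/D = 1.350973); state ← (V=0, rpm=0)
throttle_to(4011): rpm ← 4011
set_airspeed(23.9): V ← 23.9 m/s
adjust_airspeed(-7.19): V ← 23.9 -7.19 = 16.71 m/s
adjust_airspeed(-6.56): V ← 16.71 -6.56 = 10.15 m/s
final state: V = 10.15 m/s, rpm = 4011 → n = rpm/60 = 66.850000 rev/s
J = V / (n·D) = 10.15 / (66.850000 × 2.57) = 0.059079
regime bands: climb J<0.6755 | cruise [0.6755, 1.3510) | windmill J≥1.3510
J = 0.0591 → climb

J = 0.0591, regime = climb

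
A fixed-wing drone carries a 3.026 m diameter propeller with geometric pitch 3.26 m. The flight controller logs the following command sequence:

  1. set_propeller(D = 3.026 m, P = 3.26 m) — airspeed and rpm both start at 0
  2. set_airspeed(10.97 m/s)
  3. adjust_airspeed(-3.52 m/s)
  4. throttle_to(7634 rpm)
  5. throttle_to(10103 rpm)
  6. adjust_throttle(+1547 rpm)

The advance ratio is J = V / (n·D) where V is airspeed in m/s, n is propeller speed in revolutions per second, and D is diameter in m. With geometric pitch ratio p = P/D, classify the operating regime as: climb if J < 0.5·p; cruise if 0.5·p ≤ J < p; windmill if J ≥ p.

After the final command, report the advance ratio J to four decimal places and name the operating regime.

set_propeller: D = 3.026 m, P = 3.26 m (p = P/D = 1.077330); state ← (V=0, rpm=0)
set_airspeed(10.97): V ← 10.97 m/s
adjust_airspeed(-3.52): V ← 10.97 -3.52 = 7.45 m/s
throttle_to(7634): rpm ← 7634
throttle_to(10103): rpm ← 10103
adjust_throttle(+1547): rpm ← 10103 +1547 = 11650
final state: V = 7.45 m/s, rpm = 11650 → n = rpm/60 = 194.166667 rev/s
J = V / (n·D) = 7.45 / (194.166667 × 3.026) = 0.012680
regime bands: climb J<0.5387 | cruise [0.5387, 1.0773) | windmill J≥1.0773
J = 0.0127 → climb

J = 0.0127, regime = climb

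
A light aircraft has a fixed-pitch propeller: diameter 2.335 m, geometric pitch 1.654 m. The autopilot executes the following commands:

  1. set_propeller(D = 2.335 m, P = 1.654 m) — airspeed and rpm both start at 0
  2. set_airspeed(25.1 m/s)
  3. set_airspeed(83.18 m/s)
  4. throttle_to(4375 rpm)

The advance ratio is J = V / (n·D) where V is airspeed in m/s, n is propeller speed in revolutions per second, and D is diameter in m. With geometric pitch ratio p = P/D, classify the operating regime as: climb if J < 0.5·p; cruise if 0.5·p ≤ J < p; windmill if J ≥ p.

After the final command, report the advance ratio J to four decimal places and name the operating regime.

set_propeller: D = 2.335 m, P = 1.654 m (p = P/D = 0.708351); state ← (V=0, rpm=0)
set_airspeed(25.1): V ← 25.1 m/s
set_airspeed(83.18): V ← 83.18 m/s
throttle_to(4375): rpm ← 4375
final state: V = 83.18 m/s, rpm = 4375 → n = rpm/60 = 72.916667 rev/s
J = V / (n·D) = 83.18 / (72.916667 × 2.335) = 0.488546
regime bands: climb J<0.3542 | cruise [0.3542, 0.7084) | windmill J≥0.7084
J = 0.4885 → cruise

J = 0.4885, regime = cruise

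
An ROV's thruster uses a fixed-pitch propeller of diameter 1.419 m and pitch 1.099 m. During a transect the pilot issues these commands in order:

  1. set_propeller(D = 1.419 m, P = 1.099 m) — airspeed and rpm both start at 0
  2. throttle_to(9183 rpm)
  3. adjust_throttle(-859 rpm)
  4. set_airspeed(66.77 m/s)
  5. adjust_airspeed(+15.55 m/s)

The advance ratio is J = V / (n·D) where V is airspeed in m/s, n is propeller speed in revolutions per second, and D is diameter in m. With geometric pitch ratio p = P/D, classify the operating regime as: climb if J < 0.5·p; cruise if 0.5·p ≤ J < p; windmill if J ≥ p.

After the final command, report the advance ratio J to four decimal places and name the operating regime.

J = 0.4182, regime = cruise

set_propeller: D = 1.419 m, P = 1.099 m (p = P/D = 0.774489); state ← (V=0, rpm=0)
throttle_to(9183): rpm ← 9183
adjust_throttle(-859): rpm ← 9183 -859 = 8324
set_airspeed(66.77): V ← 66.77 m/s
adjust_airspeed(+15.55): V ← 66.77 +15.55 = 82.32 m/s
final state: V = 82.32 m/s, rpm = 8324 → n = rpm/60 = 138.733333 rev/s
J = V / (n·D) = 82.32 / (138.733333 × 1.419) = 0.418160
regime bands: climb J<0.3872 | cruise [0.3872, 0.7745) | windmill J≥0.7745
J = 0.4182 → cruise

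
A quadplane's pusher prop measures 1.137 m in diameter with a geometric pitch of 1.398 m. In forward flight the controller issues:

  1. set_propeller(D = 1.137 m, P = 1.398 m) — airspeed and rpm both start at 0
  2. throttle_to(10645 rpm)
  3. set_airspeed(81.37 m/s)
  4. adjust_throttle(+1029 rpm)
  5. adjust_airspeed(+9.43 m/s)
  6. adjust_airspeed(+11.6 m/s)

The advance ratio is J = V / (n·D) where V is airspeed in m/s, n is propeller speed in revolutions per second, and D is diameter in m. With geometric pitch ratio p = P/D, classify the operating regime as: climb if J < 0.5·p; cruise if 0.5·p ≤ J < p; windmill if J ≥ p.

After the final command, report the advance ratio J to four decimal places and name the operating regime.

set_propeller: D = 1.137 m, P = 1.398 m (p = P/D = 1.229551); state ← (V=0, rpm=0)
throttle_to(10645): rpm ← 10645
set_airspeed(81.37): V ← 81.37 m/s
adjust_throttle(+1029): rpm ← 10645 +1029 = 11674
adjust_airspeed(+9.43): V ← 81.37 +9.43 = 90.8 m/s
adjust_airspeed(+11.6): V ← 90.8 +11.6 = 102.4 m/s
final state: V = 102.4 m/s, rpm = 11674 → n = rpm/60 = 194.566667 rev/s
J = V / (n·D) = 102.4 / (194.566667 × 1.137) = 0.462883
regime bands: climb J<0.6148 | cruise [0.6148, 1.2296) | windmill J≥1.2296
J = 0.4629 → climb

J = 0.4629, regime = climb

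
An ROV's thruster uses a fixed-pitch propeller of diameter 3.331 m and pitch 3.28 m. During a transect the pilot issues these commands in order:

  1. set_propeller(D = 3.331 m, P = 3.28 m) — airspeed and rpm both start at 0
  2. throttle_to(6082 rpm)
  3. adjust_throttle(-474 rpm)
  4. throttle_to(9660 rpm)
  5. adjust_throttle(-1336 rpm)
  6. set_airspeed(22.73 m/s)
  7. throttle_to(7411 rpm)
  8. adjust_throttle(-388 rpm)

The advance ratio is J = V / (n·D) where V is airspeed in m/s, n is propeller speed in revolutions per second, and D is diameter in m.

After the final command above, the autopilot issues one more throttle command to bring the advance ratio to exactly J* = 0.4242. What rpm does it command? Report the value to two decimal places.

rpm = 965.17

set_propeller: D = 3.331 m, P = 3.28 m (p = P/D = 0.984689); state ← (V=0, rpm=0)
throttle_to(6082): rpm ← 6082
adjust_throttle(-474): rpm ← 6082 -474 = 5608
throttle_to(9660): rpm ← 9660
adjust_throttle(-1336): rpm ← 9660 -1336 = 8324
set_airspeed(22.73): V ← 22.73 m/s
throttle_to(7411): rpm ← 7411
adjust_throttle(-388): rpm ← 7411 -388 = 7023
final state: V = 22.73 m/s, rpm = 7023 → n = rpm/60 = 117.050000 rev/s
target J* = 0.4242; solve J* = V/(n·D) for n: n = V/(J*·D) = 22.73/(0.4242 × 3.331) = 16.086225 rev/s
rpm = 60·n = 965.173500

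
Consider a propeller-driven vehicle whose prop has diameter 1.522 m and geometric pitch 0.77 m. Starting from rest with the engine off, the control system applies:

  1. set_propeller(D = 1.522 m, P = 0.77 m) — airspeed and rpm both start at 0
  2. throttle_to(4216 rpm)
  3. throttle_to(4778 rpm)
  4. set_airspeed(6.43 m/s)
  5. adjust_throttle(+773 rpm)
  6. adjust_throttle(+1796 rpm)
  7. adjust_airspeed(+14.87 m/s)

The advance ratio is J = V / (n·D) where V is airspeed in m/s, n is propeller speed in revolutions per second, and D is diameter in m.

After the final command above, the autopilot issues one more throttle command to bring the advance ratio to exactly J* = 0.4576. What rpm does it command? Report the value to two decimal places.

set_propeller: D = 1.522 m, P = 0.77 m (p = P/D = 0.505913); state ← (V=0, rpm=0)
throttle_to(4216): rpm ← 4216
throttle_to(4778): rpm ← 4778
set_airspeed(6.43): V ← 6.43 m/s
adjust_throttle(+773): rpm ← 4778 +773 = 5551
adjust_throttle(+1796): rpm ← 5551 +1796 = 7347
adjust_airspeed(+14.87): V ← 6.43 +14.87 = 21.3 m/s
final state: V = 21.3 m/s, rpm = 7347 → n = rpm/60 = 122.450000 rev/s
target J* = 0.4576; solve J* = V/(n·D) for n: n = V/(J*·D) = 21.3/(0.4576 × 1.522) = 30.582919 rev/s
rpm = 60·n = 1834.975143

rpm = 1834.98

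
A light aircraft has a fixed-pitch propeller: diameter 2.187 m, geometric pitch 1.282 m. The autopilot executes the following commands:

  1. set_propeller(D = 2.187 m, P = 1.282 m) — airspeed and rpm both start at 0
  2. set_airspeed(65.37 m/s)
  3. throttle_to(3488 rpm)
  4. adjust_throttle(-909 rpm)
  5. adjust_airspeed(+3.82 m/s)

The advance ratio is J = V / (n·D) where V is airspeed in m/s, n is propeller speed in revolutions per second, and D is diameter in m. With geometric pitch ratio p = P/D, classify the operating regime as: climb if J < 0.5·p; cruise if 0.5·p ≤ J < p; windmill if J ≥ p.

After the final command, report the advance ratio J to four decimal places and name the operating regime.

set_propeller: D = 2.187 m, P = 1.282 m (p = P/D = 0.586191); state ← (V=0, rpm=0)
set_airspeed(65.37): V ← 65.37 m/s
throttle_to(3488): rpm ← 3488
adjust_throttle(-909): rpm ← 3488 -909 = 2579
adjust_airspeed(+3.82): V ← 65.37 +3.82 = 69.19 m/s
final state: V = 69.19 m/s, rpm = 2579 → n = rpm/60 = 42.983333 rev/s
J = V / (n·D) = 69.19 / (42.983333 × 2.187) = 0.736028
regime bands: climb J<0.2931 | cruise [0.2931, 0.5862) | windmill J≥0.5862
J = 0.7360 → windmill

J = 0.7360, regime = windmill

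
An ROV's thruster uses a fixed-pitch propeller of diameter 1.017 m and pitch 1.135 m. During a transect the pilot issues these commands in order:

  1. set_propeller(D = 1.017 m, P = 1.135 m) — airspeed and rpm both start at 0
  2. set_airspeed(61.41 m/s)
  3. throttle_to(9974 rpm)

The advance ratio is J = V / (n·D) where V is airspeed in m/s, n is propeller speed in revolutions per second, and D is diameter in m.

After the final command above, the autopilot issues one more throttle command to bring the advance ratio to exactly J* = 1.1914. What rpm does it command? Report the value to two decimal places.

set_propeller: D = 1.017 m, P = 1.135 m (p = P/D = 1.116028); state ← (V=0, rpm=0)
set_airspeed(61.41): V ← 61.41 m/s
throttle_to(9974): rpm ← 9974
final state: V = 61.41 m/s, rpm = 9974 → n = rpm/60 = 166.233333 rev/s
target J* = 1.1914; solve J* = V/(n·D) for n: n = V/(J*·D) = 61.41/(1.1914 × 1.017) = 50.682794 rev/s
rpm = 60·n = 3040.967643

rpm = 3040.97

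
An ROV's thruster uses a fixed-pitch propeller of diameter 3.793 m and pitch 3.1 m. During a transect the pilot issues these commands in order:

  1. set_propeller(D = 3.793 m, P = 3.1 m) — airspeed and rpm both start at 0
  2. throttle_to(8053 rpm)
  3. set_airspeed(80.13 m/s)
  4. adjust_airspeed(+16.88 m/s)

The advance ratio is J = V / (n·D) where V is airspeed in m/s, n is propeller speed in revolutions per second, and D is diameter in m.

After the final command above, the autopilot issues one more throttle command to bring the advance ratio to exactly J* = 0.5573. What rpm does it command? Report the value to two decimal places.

rpm = 2753.57

set_propeller: D = 3.793 m, P = 3.1 m (p = P/D = 0.817295); state ← (V=0, rpm=0)
throttle_to(8053): rpm ← 8053
set_airspeed(80.13): V ← 80.13 m/s
adjust_airspeed(+16.88): V ← 80.13 +16.88 = 97.01 m/s
final state: V = 97.01 m/s, rpm = 8053 → n = rpm/60 = 134.216667 rev/s
target J* = 0.5573; solve J* = V/(n·D) for n: n = V/(J*·D) = 97.01/(0.5573 × 3.793) = 45.892807 rev/s
rpm = 60·n = 2753.568401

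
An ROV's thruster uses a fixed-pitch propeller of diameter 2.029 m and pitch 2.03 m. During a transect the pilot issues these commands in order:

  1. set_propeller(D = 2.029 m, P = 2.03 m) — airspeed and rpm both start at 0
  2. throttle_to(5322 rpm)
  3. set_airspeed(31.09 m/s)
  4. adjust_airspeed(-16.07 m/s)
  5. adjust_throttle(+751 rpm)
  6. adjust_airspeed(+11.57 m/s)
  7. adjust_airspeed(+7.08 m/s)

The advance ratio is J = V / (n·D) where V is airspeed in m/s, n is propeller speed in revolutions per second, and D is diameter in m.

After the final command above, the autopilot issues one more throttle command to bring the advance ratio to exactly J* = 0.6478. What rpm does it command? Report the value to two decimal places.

rpm = 1536.99

set_propeller: D = 2.029 m, P = 2.03 m (p = P/D = 1.000493); state ← (V=0, rpm=0)
throttle_to(5322): rpm ← 5322
set_airspeed(31.09): V ← 31.09 m/s
adjust_airspeed(-16.07): V ← 31.09 -16.07 = 15.02 m/s
adjust_throttle(+751): rpm ← 5322 +751 = 6073
adjust_airspeed(+11.57): V ← 15.02 +11.57 = 26.59 m/s
adjust_airspeed(+7.08): V ← 26.59 +7.08 = 33.67 m/s
final state: V = 33.67 m/s, rpm = 6073 → n = rpm/60 = 101.216667 rev/s
target J* = 0.6478; solve J* = V/(n·D) for n: n = V/(J*·D) = 33.67/(0.6478 × 2.029) = 25.616520 rev/s
rpm = 60·n = 1536.991183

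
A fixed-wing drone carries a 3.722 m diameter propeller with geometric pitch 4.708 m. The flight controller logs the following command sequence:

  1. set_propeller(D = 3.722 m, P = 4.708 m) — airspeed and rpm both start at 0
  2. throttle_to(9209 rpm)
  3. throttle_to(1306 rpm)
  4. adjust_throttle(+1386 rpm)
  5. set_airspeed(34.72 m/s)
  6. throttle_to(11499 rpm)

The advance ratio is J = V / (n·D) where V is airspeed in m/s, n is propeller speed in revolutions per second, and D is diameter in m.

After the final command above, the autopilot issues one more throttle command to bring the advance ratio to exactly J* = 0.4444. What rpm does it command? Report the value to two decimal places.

set_propeller: D = 3.722 m, P = 4.708 m (p = P/D = 1.264911); state ← (V=0, rpm=0)
throttle_to(9209): rpm ← 9209
throttle_to(1306): rpm ← 1306
adjust_throttle(+1386): rpm ← 1306 +1386 = 2692
set_airspeed(34.72): V ← 34.72 m/s
throttle_to(11499): rpm ← 11499
final state: V = 34.72 m/s, rpm = 11499 → n = rpm/60 = 191.650000 rev/s
target J* = 0.4444; solve J* = V/(n·D) for n: n = V/(J*·D) = 34.72/(0.4444 × 3.722) = 20.990815 rev/s
rpm = 60·n = 1259.448890

rpm = 1259.45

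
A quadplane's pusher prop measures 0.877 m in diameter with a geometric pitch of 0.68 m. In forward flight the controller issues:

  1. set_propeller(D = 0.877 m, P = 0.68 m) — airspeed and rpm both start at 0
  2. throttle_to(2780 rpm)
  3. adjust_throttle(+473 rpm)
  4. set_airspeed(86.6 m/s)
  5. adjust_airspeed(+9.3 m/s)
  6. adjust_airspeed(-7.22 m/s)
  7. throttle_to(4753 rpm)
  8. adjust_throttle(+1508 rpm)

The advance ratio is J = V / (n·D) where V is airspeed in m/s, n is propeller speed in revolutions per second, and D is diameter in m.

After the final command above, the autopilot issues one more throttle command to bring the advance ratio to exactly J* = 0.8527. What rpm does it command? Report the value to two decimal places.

set_propeller: D = 0.877 m, P = 0.68 m (p = P/D = 0.775371); state ← (V=0, rpm=0)
throttle_to(2780): rpm ← 2780
adjust_throttle(+473): rpm ← 2780 +473 = 3253
set_airspeed(86.6): V ← 86.6 m/s
adjust_airspeed(+9.3): V ← 86.6 +9.3 = 95.9 m/s
adjust_airspeed(-7.22): V ← 95.9 -7.22 = 88.68 m/s
throttle_to(4753): rpm ← 4753
adjust_throttle(+1508): rpm ← 4753 +1508 = 6261
final state: V = 88.68 m/s, rpm = 6261 → n = rpm/60 = 104.350000 rev/s
target J* = 0.8527; solve J* = V/(n·D) for n: n = V/(J*·D) = 88.68/(0.8527 × 0.877) = 118.585019 rev/s
rpm = 60·n = 7115.101150

rpm = 7115.10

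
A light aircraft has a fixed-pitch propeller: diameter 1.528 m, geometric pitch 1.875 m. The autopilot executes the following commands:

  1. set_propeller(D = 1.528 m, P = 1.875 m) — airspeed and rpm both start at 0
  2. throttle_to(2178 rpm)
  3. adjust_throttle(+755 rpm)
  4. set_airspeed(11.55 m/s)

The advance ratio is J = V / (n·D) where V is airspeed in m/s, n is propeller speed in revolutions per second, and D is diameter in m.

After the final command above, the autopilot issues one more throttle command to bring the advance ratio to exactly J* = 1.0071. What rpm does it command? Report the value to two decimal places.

set_propeller: D = 1.528 m, P = 1.875 m (p = P/D = 1.227094); state ← (V=0, rpm=0)
throttle_to(2178): rpm ← 2178
adjust_throttle(+755): rpm ← 2178 +755 = 2933
set_airspeed(11.55): V ← 11.55 m/s
final state: V = 11.55 m/s, rpm = 2933 → n = rpm/60 = 48.883333 rev/s
target J* = 1.0071; solve J* = V/(n·D) for n: n = V/(J*·D) = 11.55/(1.0071 × 1.528) = 7.505611 rev/s
rpm = 60·n = 450.336641

rpm = 450.34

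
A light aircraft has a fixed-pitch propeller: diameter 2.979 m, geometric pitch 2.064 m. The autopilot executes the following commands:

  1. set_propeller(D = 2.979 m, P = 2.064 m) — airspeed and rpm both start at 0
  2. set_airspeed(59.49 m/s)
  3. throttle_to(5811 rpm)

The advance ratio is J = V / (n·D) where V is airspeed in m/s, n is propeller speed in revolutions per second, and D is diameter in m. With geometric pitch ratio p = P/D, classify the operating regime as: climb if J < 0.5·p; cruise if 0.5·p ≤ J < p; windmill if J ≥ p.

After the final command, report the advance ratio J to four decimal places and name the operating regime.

set_propeller: D = 2.979 m, P = 2.064 m (p = P/D = 0.692850); state ← (V=0, rpm=0)
set_airspeed(59.49): V ← 59.49 m/s
throttle_to(5811): rpm ← 5811
final state: V = 59.49 m/s, rpm = 5811 → n = rpm/60 = 96.850000 rev/s
J = V / (n·D) = 59.49 / (96.850000 × 2.979) = 0.206193
regime bands: climb J<0.3464 | cruise [0.3464, 0.6928) | windmill J≥0.6928
J = 0.2062 → climb

J = 0.2062, regime = climb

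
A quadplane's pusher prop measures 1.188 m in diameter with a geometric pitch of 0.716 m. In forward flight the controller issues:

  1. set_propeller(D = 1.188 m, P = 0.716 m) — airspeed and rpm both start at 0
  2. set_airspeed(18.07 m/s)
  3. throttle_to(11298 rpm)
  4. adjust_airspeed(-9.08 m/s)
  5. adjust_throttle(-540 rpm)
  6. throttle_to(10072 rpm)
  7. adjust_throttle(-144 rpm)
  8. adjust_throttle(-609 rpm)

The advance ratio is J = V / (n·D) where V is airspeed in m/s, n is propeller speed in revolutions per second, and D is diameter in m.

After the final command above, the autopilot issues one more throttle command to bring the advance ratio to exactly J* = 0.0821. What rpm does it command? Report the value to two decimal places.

rpm = 5530.33

set_propeller: D = 1.188 m, P = 0.716 m (p = P/D = 0.602694); state ← (V=0, rpm=0)
set_airspeed(18.07): V ← 18.07 m/s
throttle_to(11298): rpm ← 11298
adjust_airspeed(-9.08): V ← 18.07 -9.08 = 8.99 m/s
adjust_throttle(-540): rpm ← 11298 -540 = 10758
throttle_to(10072): rpm ← 10072
adjust_throttle(-144): rpm ← 10072 -144 = 9928
adjust_throttle(-609): rpm ← 9928 -609 = 9319
final state: V = 8.99 m/s, rpm = 9319 → n = rpm/60 = 155.316667 rev/s
target J* = 0.0821; solve J* = V/(n·D) for n: n = V/(J*·D) = 8.99/(0.0821 × 1.188) = 92.172230 rev/s
rpm = 60·n = 5530.333789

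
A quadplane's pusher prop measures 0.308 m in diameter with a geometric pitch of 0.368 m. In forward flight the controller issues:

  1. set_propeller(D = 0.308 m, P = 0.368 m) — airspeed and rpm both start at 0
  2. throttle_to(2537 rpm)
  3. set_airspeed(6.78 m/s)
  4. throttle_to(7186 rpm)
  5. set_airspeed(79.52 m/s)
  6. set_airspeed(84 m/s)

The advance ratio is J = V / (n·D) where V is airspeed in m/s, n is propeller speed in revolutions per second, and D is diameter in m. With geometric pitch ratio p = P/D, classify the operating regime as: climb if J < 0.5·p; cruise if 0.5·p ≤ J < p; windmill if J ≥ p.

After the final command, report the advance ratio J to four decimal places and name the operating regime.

set_propeller: D = 0.308 m, P = 0.368 m (p = P/D = 1.194805); state ← (V=0, rpm=0)
throttle_to(2537): rpm ← 2537
set_airspeed(6.78): V ← 6.78 m/s
throttle_to(7186): rpm ← 7186
set_airspeed(79.52): V ← 79.52 m/s
set_airspeed(84): V ← 84 m/s
final state: V = 84 m/s, rpm = 7186 → n = rpm/60 = 119.766667 rev/s
J = V / (n·D) = 84 / (119.766667 × 0.308) = 2.277155
regime bands: climb J<0.5974 | cruise [0.5974, 1.1948) | windmill J≥1.1948
J = 2.2772 → windmill

J = 2.2772, regime = windmill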